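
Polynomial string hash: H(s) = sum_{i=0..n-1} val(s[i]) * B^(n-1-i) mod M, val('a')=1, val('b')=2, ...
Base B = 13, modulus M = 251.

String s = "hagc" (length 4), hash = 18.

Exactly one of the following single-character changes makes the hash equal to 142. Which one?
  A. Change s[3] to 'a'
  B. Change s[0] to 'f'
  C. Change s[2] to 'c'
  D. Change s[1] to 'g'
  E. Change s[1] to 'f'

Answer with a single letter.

Answer: B

Derivation:
Option A: s[3]='c'->'a', delta=(1-3)*13^0 mod 251 = 249, hash=18+249 mod 251 = 16
Option B: s[0]='h'->'f', delta=(6-8)*13^3 mod 251 = 124, hash=18+124 mod 251 = 142 <-- target
Option C: s[2]='g'->'c', delta=(3-7)*13^1 mod 251 = 199, hash=18+199 mod 251 = 217
Option D: s[1]='a'->'g', delta=(7-1)*13^2 mod 251 = 10, hash=18+10 mod 251 = 28
Option E: s[1]='a'->'f', delta=(6-1)*13^2 mod 251 = 92, hash=18+92 mod 251 = 110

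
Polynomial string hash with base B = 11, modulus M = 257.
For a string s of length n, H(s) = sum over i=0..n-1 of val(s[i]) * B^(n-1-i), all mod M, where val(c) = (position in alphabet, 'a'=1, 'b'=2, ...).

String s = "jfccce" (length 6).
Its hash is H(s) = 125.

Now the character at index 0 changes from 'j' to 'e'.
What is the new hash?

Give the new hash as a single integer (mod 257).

Answer: 51

Derivation:
val('j') = 10, val('e') = 5
Position k = 0, exponent = n-1-k = 5
B^5 mod M = 11^5 mod 257 = 169
Delta = (5 - 10) * 169 mod 257 = 183
New hash = (125 + 183) mod 257 = 51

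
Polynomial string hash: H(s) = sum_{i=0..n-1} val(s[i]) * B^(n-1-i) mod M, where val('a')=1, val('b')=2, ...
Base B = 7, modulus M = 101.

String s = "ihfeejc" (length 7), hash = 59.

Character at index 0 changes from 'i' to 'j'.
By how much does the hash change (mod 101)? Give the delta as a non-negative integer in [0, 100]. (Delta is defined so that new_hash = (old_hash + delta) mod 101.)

Answer: 85

Derivation:
Delta formula: (val(new) - val(old)) * B^(n-1-k) mod M
  val('j') - val('i') = 10 - 9 = 1
  B^(n-1-k) = 7^6 mod 101 = 85
  Delta = 1 * 85 mod 101 = 85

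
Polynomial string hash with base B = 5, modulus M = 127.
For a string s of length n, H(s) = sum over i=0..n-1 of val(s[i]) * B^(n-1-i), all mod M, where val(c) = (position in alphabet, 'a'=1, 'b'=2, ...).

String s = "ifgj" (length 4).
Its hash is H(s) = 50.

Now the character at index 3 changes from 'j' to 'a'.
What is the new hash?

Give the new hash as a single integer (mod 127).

Answer: 41

Derivation:
val('j') = 10, val('a') = 1
Position k = 3, exponent = n-1-k = 0
B^0 mod M = 5^0 mod 127 = 1
Delta = (1 - 10) * 1 mod 127 = 118
New hash = (50 + 118) mod 127 = 41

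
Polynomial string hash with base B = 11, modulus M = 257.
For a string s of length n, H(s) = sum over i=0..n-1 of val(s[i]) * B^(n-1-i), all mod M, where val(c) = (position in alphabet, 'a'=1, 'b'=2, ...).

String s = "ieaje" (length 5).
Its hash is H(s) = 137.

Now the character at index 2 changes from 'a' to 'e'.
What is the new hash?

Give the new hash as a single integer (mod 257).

val('a') = 1, val('e') = 5
Position k = 2, exponent = n-1-k = 2
B^2 mod M = 11^2 mod 257 = 121
Delta = (5 - 1) * 121 mod 257 = 227
New hash = (137 + 227) mod 257 = 107

Answer: 107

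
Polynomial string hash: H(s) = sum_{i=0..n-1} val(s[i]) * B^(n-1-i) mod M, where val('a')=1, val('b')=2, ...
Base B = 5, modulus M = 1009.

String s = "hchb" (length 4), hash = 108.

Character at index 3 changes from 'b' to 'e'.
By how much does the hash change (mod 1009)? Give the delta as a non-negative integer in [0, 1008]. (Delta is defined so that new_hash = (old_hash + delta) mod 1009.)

Answer: 3

Derivation:
Delta formula: (val(new) - val(old)) * B^(n-1-k) mod M
  val('e') - val('b') = 5 - 2 = 3
  B^(n-1-k) = 5^0 mod 1009 = 1
  Delta = 3 * 1 mod 1009 = 3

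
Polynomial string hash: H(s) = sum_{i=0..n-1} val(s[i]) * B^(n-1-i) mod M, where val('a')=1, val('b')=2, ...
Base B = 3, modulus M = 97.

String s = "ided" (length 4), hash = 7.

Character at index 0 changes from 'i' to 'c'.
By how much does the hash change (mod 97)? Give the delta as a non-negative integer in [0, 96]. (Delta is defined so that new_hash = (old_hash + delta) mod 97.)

Delta formula: (val(new) - val(old)) * B^(n-1-k) mod M
  val('c') - val('i') = 3 - 9 = -6
  B^(n-1-k) = 3^3 mod 97 = 27
  Delta = -6 * 27 mod 97 = 32

Answer: 32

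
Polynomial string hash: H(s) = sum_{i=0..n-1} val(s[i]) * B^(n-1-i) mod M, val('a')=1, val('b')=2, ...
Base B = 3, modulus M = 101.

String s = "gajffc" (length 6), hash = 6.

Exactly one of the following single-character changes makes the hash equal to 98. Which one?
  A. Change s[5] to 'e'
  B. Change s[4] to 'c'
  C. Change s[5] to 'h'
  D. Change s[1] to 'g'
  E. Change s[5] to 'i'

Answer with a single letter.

Option A: s[5]='c'->'e', delta=(5-3)*3^0 mod 101 = 2, hash=6+2 mod 101 = 8
Option B: s[4]='f'->'c', delta=(3-6)*3^1 mod 101 = 92, hash=6+92 mod 101 = 98 <-- target
Option C: s[5]='c'->'h', delta=(8-3)*3^0 mod 101 = 5, hash=6+5 mod 101 = 11
Option D: s[1]='a'->'g', delta=(7-1)*3^4 mod 101 = 82, hash=6+82 mod 101 = 88
Option E: s[5]='c'->'i', delta=(9-3)*3^0 mod 101 = 6, hash=6+6 mod 101 = 12

Answer: B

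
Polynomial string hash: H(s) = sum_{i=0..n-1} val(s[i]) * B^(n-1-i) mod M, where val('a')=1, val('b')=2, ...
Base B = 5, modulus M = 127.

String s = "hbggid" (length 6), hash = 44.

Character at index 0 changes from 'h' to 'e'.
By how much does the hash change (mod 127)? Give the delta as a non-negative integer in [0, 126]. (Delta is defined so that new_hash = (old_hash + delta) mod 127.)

Delta formula: (val(new) - val(old)) * B^(n-1-k) mod M
  val('e') - val('h') = 5 - 8 = -3
  B^(n-1-k) = 5^5 mod 127 = 77
  Delta = -3 * 77 mod 127 = 23

Answer: 23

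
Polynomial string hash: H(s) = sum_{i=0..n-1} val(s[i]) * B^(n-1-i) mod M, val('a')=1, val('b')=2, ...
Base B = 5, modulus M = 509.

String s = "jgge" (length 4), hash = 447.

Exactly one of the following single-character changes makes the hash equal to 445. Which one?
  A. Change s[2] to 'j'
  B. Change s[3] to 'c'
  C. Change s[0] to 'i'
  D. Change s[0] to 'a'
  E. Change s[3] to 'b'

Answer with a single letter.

Option A: s[2]='g'->'j', delta=(10-7)*5^1 mod 509 = 15, hash=447+15 mod 509 = 462
Option B: s[3]='e'->'c', delta=(3-5)*5^0 mod 509 = 507, hash=447+507 mod 509 = 445 <-- target
Option C: s[0]='j'->'i', delta=(9-10)*5^3 mod 509 = 384, hash=447+384 mod 509 = 322
Option D: s[0]='j'->'a', delta=(1-10)*5^3 mod 509 = 402, hash=447+402 mod 509 = 340
Option E: s[3]='e'->'b', delta=(2-5)*5^0 mod 509 = 506, hash=447+506 mod 509 = 444

Answer: B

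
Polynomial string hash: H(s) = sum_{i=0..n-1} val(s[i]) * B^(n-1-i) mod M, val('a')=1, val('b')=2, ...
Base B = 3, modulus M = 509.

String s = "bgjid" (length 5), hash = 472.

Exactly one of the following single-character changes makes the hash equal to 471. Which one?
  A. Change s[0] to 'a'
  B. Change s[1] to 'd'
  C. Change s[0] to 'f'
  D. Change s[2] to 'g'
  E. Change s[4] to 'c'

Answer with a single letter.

Option A: s[0]='b'->'a', delta=(1-2)*3^4 mod 509 = 428, hash=472+428 mod 509 = 391
Option B: s[1]='g'->'d', delta=(4-7)*3^3 mod 509 = 428, hash=472+428 mod 509 = 391
Option C: s[0]='b'->'f', delta=(6-2)*3^4 mod 509 = 324, hash=472+324 mod 509 = 287
Option D: s[2]='j'->'g', delta=(7-10)*3^2 mod 509 = 482, hash=472+482 mod 509 = 445
Option E: s[4]='d'->'c', delta=(3-4)*3^0 mod 509 = 508, hash=472+508 mod 509 = 471 <-- target

Answer: E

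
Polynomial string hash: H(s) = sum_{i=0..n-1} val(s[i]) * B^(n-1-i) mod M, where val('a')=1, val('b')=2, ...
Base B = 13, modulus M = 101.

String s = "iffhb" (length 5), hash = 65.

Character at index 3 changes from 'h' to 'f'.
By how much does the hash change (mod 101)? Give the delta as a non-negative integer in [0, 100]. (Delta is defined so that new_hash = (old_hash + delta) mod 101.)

Answer: 75

Derivation:
Delta formula: (val(new) - val(old)) * B^(n-1-k) mod M
  val('f') - val('h') = 6 - 8 = -2
  B^(n-1-k) = 13^1 mod 101 = 13
  Delta = -2 * 13 mod 101 = 75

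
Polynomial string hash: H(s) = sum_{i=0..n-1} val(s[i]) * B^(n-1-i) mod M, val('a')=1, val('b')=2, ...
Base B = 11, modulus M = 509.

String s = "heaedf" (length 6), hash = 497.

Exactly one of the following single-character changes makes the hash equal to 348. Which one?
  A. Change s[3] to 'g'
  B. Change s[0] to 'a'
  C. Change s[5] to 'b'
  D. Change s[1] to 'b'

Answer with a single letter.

Answer: D

Derivation:
Option A: s[3]='e'->'g', delta=(7-5)*11^2 mod 509 = 242, hash=497+242 mod 509 = 230
Option B: s[0]='h'->'a', delta=(1-8)*11^5 mod 509 = 78, hash=497+78 mod 509 = 66
Option C: s[5]='f'->'b', delta=(2-6)*11^0 mod 509 = 505, hash=497+505 mod 509 = 493
Option D: s[1]='e'->'b', delta=(2-5)*11^4 mod 509 = 360, hash=497+360 mod 509 = 348 <-- target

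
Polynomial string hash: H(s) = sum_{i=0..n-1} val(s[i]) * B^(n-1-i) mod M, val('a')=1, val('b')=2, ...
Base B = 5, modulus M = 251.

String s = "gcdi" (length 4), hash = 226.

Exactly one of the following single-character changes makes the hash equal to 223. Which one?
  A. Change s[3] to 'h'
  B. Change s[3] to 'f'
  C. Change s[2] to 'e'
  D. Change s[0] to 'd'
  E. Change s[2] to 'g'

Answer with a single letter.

Option A: s[3]='i'->'h', delta=(8-9)*5^0 mod 251 = 250, hash=226+250 mod 251 = 225
Option B: s[3]='i'->'f', delta=(6-9)*5^0 mod 251 = 248, hash=226+248 mod 251 = 223 <-- target
Option C: s[2]='d'->'e', delta=(5-4)*5^1 mod 251 = 5, hash=226+5 mod 251 = 231
Option D: s[0]='g'->'d', delta=(4-7)*5^3 mod 251 = 127, hash=226+127 mod 251 = 102
Option E: s[2]='d'->'g', delta=(7-4)*5^1 mod 251 = 15, hash=226+15 mod 251 = 241

Answer: B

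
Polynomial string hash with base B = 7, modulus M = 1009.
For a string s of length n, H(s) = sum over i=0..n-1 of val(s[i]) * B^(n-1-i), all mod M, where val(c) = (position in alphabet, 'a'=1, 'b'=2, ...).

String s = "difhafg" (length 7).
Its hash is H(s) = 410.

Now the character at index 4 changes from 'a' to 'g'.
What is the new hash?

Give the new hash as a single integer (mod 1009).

val('a') = 1, val('g') = 7
Position k = 4, exponent = n-1-k = 2
B^2 mod M = 7^2 mod 1009 = 49
Delta = (7 - 1) * 49 mod 1009 = 294
New hash = (410 + 294) mod 1009 = 704

Answer: 704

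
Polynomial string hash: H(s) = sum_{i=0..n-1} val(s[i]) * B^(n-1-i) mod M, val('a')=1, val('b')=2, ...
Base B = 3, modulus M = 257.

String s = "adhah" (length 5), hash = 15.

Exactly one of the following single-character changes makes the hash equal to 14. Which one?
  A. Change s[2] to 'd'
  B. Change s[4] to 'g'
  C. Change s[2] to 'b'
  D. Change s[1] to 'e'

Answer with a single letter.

Answer: B

Derivation:
Option A: s[2]='h'->'d', delta=(4-8)*3^2 mod 257 = 221, hash=15+221 mod 257 = 236
Option B: s[4]='h'->'g', delta=(7-8)*3^0 mod 257 = 256, hash=15+256 mod 257 = 14 <-- target
Option C: s[2]='h'->'b', delta=(2-8)*3^2 mod 257 = 203, hash=15+203 mod 257 = 218
Option D: s[1]='d'->'e', delta=(5-4)*3^3 mod 257 = 27, hash=15+27 mod 257 = 42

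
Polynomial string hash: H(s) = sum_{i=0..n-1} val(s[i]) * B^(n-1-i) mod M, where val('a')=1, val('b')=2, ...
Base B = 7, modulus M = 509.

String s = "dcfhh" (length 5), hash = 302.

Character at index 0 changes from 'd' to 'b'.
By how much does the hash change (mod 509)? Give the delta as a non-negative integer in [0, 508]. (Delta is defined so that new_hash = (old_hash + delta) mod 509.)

Answer: 288

Derivation:
Delta formula: (val(new) - val(old)) * B^(n-1-k) mod M
  val('b') - val('d') = 2 - 4 = -2
  B^(n-1-k) = 7^4 mod 509 = 365
  Delta = -2 * 365 mod 509 = 288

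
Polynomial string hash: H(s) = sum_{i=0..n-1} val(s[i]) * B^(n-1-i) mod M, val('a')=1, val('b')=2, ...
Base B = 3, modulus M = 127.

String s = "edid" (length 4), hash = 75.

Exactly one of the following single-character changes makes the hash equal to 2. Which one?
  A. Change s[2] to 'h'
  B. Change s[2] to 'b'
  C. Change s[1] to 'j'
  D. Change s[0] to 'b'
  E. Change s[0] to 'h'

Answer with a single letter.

Answer: C

Derivation:
Option A: s[2]='i'->'h', delta=(8-9)*3^1 mod 127 = 124, hash=75+124 mod 127 = 72
Option B: s[2]='i'->'b', delta=(2-9)*3^1 mod 127 = 106, hash=75+106 mod 127 = 54
Option C: s[1]='d'->'j', delta=(10-4)*3^2 mod 127 = 54, hash=75+54 mod 127 = 2 <-- target
Option D: s[0]='e'->'b', delta=(2-5)*3^3 mod 127 = 46, hash=75+46 mod 127 = 121
Option E: s[0]='e'->'h', delta=(8-5)*3^3 mod 127 = 81, hash=75+81 mod 127 = 29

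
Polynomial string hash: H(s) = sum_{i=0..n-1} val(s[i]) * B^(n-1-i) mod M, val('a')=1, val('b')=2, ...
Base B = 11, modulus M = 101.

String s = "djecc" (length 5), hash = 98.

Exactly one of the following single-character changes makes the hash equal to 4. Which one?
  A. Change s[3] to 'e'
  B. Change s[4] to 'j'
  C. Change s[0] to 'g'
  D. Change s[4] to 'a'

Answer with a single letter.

Answer: B

Derivation:
Option A: s[3]='c'->'e', delta=(5-3)*11^1 mod 101 = 22, hash=98+22 mod 101 = 19
Option B: s[4]='c'->'j', delta=(10-3)*11^0 mod 101 = 7, hash=98+7 mod 101 = 4 <-- target
Option C: s[0]='d'->'g', delta=(7-4)*11^4 mod 101 = 89, hash=98+89 mod 101 = 86
Option D: s[4]='c'->'a', delta=(1-3)*11^0 mod 101 = 99, hash=98+99 mod 101 = 96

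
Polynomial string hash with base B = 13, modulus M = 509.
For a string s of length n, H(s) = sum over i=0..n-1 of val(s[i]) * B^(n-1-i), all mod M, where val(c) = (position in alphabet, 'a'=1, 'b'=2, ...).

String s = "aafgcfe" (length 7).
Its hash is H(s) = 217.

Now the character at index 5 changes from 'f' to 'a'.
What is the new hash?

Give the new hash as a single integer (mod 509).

val('f') = 6, val('a') = 1
Position k = 5, exponent = n-1-k = 1
B^1 mod M = 13^1 mod 509 = 13
Delta = (1 - 6) * 13 mod 509 = 444
New hash = (217 + 444) mod 509 = 152

Answer: 152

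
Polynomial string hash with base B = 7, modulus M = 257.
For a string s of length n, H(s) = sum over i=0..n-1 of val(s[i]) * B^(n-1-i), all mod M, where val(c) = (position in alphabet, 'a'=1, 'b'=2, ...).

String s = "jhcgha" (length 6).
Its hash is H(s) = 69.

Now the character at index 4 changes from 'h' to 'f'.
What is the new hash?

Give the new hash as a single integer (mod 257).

Answer: 55

Derivation:
val('h') = 8, val('f') = 6
Position k = 4, exponent = n-1-k = 1
B^1 mod M = 7^1 mod 257 = 7
Delta = (6 - 8) * 7 mod 257 = 243
New hash = (69 + 243) mod 257 = 55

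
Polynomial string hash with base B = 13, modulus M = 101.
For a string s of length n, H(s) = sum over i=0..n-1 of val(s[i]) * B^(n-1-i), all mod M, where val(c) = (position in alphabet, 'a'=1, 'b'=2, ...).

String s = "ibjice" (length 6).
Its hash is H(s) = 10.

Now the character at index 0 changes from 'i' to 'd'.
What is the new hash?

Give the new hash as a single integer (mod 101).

val('i') = 9, val('d') = 4
Position k = 0, exponent = n-1-k = 5
B^5 mod M = 13^5 mod 101 = 17
Delta = (4 - 9) * 17 mod 101 = 16
New hash = (10 + 16) mod 101 = 26

Answer: 26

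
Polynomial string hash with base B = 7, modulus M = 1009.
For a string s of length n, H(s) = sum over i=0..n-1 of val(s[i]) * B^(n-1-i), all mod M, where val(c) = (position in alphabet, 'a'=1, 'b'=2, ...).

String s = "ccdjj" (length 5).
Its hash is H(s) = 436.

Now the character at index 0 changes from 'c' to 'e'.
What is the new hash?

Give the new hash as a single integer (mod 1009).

val('c') = 3, val('e') = 5
Position k = 0, exponent = n-1-k = 4
B^4 mod M = 7^4 mod 1009 = 383
Delta = (5 - 3) * 383 mod 1009 = 766
New hash = (436 + 766) mod 1009 = 193

Answer: 193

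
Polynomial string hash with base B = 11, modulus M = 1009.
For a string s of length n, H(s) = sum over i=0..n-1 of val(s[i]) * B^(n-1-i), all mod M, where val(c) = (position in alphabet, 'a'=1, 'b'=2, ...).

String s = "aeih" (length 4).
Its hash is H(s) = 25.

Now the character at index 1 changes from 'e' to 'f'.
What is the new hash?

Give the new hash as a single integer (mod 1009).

val('e') = 5, val('f') = 6
Position k = 1, exponent = n-1-k = 2
B^2 mod M = 11^2 mod 1009 = 121
Delta = (6 - 5) * 121 mod 1009 = 121
New hash = (25 + 121) mod 1009 = 146

Answer: 146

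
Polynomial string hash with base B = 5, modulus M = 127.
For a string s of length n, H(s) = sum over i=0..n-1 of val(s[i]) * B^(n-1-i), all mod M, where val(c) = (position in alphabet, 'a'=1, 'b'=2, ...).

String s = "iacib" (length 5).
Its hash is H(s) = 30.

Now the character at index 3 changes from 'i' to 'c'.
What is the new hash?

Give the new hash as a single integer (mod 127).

val('i') = 9, val('c') = 3
Position k = 3, exponent = n-1-k = 1
B^1 mod M = 5^1 mod 127 = 5
Delta = (3 - 9) * 5 mod 127 = 97
New hash = (30 + 97) mod 127 = 0

Answer: 0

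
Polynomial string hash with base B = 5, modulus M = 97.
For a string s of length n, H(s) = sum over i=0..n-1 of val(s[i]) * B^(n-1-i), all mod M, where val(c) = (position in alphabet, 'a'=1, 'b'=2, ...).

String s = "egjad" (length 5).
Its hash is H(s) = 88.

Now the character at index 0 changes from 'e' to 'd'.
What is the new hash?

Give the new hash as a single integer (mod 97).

val('e') = 5, val('d') = 4
Position k = 0, exponent = n-1-k = 4
B^4 mod M = 5^4 mod 97 = 43
Delta = (4 - 5) * 43 mod 97 = 54
New hash = (88 + 54) mod 97 = 45

Answer: 45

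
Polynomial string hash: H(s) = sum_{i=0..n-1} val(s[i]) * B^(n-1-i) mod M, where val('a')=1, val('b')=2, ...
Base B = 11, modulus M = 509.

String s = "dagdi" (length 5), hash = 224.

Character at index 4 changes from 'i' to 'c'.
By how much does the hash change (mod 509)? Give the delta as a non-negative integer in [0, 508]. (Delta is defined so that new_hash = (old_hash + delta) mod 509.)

Delta formula: (val(new) - val(old)) * B^(n-1-k) mod M
  val('c') - val('i') = 3 - 9 = -6
  B^(n-1-k) = 11^0 mod 509 = 1
  Delta = -6 * 1 mod 509 = 503

Answer: 503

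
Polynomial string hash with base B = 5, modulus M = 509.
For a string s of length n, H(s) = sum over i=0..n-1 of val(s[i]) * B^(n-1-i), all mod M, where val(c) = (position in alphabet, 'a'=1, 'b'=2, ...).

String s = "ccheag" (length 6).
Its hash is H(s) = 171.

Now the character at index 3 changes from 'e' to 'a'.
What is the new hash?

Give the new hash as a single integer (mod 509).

Answer: 71

Derivation:
val('e') = 5, val('a') = 1
Position k = 3, exponent = n-1-k = 2
B^2 mod M = 5^2 mod 509 = 25
Delta = (1 - 5) * 25 mod 509 = 409
New hash = (171 + 409) mod 509 = 71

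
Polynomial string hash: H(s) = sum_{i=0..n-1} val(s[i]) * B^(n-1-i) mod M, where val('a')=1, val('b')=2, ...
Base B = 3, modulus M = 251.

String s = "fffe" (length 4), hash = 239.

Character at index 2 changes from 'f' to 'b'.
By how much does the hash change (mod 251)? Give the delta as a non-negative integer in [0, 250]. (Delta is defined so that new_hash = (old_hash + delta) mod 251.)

Answer: 239

Derivation:
Delta formula: (val(new) - val(old)) * B^(n-1-k) mod M
  val('b') - val('f') = 2 - 6 = -4
  B^(n-1-k) = 3^1 mod 251 = 3
  Delta = -4 * 3 mod 251 = 239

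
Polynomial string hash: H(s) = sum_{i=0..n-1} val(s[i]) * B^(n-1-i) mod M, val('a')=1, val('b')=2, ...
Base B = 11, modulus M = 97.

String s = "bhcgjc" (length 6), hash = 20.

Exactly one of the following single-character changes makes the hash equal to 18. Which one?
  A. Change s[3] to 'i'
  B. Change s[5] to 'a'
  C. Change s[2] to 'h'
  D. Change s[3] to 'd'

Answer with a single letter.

Answer: B

Derivation:
Option A: s[3]='g'->'i', delta=(9-7)*11^2 mod 97 = 48, hash=20+48 mod 97 = 68
Option B: s[5]='c'->'a', delta=(1-3)*11^0 mod 97 = 95, hash=20+95 mod 97 = 18 <-- target
Option C: s[2]='c'->'h', delta=(8-3)*11^3 mod 97 = 59, hash=20+59 mod 97 = 79
Option D: s[3]='g'->'d', delta=(4-7)*11^2 mod 97 = 25, hash=20+25 mod 97 = 45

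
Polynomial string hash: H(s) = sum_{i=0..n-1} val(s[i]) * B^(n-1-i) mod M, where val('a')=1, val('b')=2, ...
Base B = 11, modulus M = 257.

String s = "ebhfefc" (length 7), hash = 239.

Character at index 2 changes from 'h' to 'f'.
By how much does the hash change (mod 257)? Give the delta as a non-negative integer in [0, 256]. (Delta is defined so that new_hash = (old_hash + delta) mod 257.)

Answer: 16

Derivation:
Delta formula: (val(new) - val(old)) * B^(n-1-k) mod M
  val('f') - val('h') = 6 - 8 = -2
  B^(n-1-k) = 11^4 mod 257 = 249
  Delta = -2 * 249 mod 257 = 16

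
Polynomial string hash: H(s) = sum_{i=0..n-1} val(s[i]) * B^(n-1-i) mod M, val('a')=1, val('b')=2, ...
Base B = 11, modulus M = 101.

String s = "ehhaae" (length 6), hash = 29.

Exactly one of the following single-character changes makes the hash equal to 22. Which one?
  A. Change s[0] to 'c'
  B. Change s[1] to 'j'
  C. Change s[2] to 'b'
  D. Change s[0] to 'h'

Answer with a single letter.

Option A: s[0]='e'->'c', delta=(3-5)*11^5 mod 101 = 88, hash=29+88 mod 101 = 16
Option B: s[1]='h'->'j', delta=(10-8)*11^4 mod 101 = 93, hash=29+93 mod 101 = 21
Option C: s[2]='h'->'b', delta=(2-8)*11^3 mod 101 = 94, hash=29+94 mod 101 = 22 <-- target
Option D: s[0]='e'->'h', delta=(8-5)*11^5 mod 101 = 70, hash=29+70 mod 101 = 99

Answer: C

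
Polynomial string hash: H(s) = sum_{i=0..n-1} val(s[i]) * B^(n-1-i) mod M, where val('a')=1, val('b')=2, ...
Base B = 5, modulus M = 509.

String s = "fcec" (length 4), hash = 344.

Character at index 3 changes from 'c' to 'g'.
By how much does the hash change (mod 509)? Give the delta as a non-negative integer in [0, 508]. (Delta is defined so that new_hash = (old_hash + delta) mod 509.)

Answer: 4

Derivation:
Delta formula: (val(new) - val(old)) * B^(n-1-k) mod M
  val('g') - val('c') = 7 - 3 = 4
  B^(n-1-k) = 5^0 mod 509 = 1
  Delta = 4 * 1 mod 509 = 4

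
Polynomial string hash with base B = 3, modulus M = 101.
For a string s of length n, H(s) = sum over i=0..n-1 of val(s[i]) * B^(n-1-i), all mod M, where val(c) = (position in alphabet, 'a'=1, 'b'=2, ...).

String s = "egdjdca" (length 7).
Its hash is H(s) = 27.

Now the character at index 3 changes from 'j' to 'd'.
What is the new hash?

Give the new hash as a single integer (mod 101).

Answer: 67

Derivation:
val('j') = 10, val('d') = 4
Position k = 3, exponent = n-1-k = 3
B^3 mod M = 3^3 mod 101 = 27
Delta = (4 - 10) * 27 mod 101 = 40
New hash = (27 + 40) mod 101 = 67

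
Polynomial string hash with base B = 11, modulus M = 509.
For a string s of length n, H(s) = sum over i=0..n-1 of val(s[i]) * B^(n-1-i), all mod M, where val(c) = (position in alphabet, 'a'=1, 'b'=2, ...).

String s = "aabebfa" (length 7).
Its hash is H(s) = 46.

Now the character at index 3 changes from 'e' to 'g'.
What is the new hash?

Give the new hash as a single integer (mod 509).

Answer: 163

Derivation:
val('e') = 5, val('g') = 7
Position k = 3, exponent = n-1-k = 3
B^3 mod M = 11^3 mod 509 = 313
Delta = (7 - 5) * 313 mod 509 = 117
New hash = (46 + 117) mod 509 = 163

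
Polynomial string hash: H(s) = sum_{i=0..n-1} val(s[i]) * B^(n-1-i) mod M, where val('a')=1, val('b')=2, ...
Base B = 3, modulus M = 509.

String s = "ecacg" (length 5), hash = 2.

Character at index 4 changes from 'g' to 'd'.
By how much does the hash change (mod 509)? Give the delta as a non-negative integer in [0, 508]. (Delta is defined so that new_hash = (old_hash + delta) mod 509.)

Delta formula: (val(new) - val(old)) * B^(n-1-k) mod M
  val('d') - val('g') = 4 - 7 = -3
  B^(n-1-k) = 3^0 mod 509 = 1
  Delta = -3 * 1 mod 509 = 506

Answer: 506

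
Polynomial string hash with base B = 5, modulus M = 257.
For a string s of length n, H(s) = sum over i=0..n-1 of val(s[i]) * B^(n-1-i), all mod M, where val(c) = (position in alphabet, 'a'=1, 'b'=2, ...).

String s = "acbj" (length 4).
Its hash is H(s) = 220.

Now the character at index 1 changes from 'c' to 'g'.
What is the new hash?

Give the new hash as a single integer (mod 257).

Answer: 63

Derivation:
val('c') = 3, val('g') = 7
Position k = 1, exponent = n-1-k = 2
B^2 mod M = 5^2 mod 257 = 25
Delta = (7 - 3) * 25 mod 257 = 100
New hash = (220 + 100) mod 257 = 63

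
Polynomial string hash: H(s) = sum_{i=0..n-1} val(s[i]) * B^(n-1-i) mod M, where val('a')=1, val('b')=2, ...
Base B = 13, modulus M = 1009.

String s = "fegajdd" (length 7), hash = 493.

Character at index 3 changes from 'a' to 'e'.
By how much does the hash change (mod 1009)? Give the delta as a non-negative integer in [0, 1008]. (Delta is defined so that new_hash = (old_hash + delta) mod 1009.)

Answer: 716

Derivation:
Delta formula: (val(new) - val(old)) * B^(n-1-k) mod M
  val('e') - val('a') = 5 - 1 = 4
  B^(n-1-k) = 13^3 mod 1009 = 179
  Delta = 4 * 179 mod 1009 = 716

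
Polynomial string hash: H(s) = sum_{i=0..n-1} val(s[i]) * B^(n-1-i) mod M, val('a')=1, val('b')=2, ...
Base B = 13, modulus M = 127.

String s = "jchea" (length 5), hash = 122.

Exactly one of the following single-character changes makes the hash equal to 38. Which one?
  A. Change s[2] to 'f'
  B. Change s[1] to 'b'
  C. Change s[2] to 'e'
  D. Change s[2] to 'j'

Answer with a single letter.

Option A: s[2]='h'->'f', delta=(6-8)*13^2 mod 127 = 43, hash=122+43 mod 127 = 38 <-- target
Option B: s[1]='c'->'b', delta=(2-3)*13^3 mod 127 = 89, hash=122+89 mod 127 = 84
Option C: s[2]='h'->'e', delta=(5-8)*13^2 mod 127 = 1, hash=122+1 mod 127 = 123
Option D: s[2]='h'->'j', delta=(10-8)*13^2 mod 127 = 84, hash=122+84 mod 127 = 79

Answer: A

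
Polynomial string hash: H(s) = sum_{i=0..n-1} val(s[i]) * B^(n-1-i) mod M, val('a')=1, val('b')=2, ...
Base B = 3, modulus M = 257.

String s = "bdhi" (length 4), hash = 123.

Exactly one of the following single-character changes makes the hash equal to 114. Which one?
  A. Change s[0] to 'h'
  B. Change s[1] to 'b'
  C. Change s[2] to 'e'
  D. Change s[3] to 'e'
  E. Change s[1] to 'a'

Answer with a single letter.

Answer: C

Derivation:
Option A: s[0]='b'->'h', delta=(8-2)*3^3 mod 257 = 162, hash=123+162 mod 257 = 28
Option B: s[1]='d'->'b', delta=(2-4)*3^2 mod 257 = 239, hash=123+239 mod 257 = 105
Option C: s[2]='h'->'e', delta=(5-8)*3^1 mod 257 = 248, hash=123+248 mod 257 = 114 <-- target
Option D: s[3]='i'->'e', delta=(5-9)*3^0 mod 257 = 253, hash=123+253 mod 257 = 119
Option E: s[1]='d'->'a', delta=(1-4)*3^2 mod 257 = 230, hash=123+230 mod 257 = 96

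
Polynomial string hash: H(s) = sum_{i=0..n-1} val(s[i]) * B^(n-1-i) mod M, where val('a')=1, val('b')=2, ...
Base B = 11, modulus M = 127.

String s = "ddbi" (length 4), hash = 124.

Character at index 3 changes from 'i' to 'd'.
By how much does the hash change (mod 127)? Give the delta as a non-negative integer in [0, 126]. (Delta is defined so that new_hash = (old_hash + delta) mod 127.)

Answer: 122

Derivation:
Delta formula: (val(new) - val(old)) * B^(n-1-k) mod M
  val('d') - val('i') = 4 - 9 = -5
  B^(n-1-k) = 11^0 mod 127 = 1
  Delta = -5 * 1 mod 127 = 122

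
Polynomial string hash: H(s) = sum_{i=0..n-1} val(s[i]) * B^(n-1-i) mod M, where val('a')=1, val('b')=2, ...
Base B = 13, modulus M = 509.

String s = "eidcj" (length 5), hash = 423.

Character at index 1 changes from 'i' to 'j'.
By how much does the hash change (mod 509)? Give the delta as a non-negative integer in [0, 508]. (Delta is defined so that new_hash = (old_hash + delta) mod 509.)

Delta formula: (val(new) - val(old)) * B^(n-1-k) mod M
  val('j') - val('i') = 10 - 9 = 1
  B^(n-1-k) = 13^3 mod 509 = 161
  Delta = 1 * 161 mod 509 = 161

Answer: 161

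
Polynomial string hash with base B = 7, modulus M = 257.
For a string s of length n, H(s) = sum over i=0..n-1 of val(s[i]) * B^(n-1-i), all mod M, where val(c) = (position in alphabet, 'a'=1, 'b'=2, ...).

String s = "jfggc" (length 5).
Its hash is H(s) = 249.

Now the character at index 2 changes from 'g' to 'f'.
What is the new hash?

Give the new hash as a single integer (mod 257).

Answer: 200

Derivation:
val('g') = 7, val('f') = 6
Position k = 2, exponent = n-1-k = 2
B^2 mod M = 7^2 mod 257 = 49
Delta = (6 - 7) * 49 mod 257 = 208
New hash = (249 + 208) mod 257 = 200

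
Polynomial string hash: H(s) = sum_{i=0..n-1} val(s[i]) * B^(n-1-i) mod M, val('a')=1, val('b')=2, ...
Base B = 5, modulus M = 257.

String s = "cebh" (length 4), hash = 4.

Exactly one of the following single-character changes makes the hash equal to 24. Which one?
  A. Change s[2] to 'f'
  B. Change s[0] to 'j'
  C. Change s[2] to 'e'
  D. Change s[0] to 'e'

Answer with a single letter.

Answer: A

Derivation:
Option A: s[2]='b'->'f', delta=(6-2)*5^1 mod 257 = 20, hash=4+20 mod 257 = 24 <-- target
Option B: s[0]='c'->'j', delta=(10-3)*5^3 mod 257 = 104, hash=4+104 mod 257 = 108
Option C: s[2]='b'->'e', delta=(5-2)*5^1 mod 257 = 15, hash=4+15 mod 257 = 19
Option D: s[0]='c'->'e', delta=(5-3)*5^3 mod 257 = 250, hash=4+250 mod 257 = 254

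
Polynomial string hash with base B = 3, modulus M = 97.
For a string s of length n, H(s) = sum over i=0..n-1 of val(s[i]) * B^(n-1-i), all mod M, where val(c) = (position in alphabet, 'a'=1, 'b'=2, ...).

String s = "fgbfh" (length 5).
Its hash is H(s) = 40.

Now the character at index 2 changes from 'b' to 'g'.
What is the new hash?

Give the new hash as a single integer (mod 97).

val('b') = 2, val('g') = 7
Position k = 2, exponent = n-1-k = 2
B^2 mod M = 3^2 mod 97 = 9
Delta = (7 - 2) * 9 mod 97 = 45
New hash = (40 + 45) mod 97 = 85

Answer: 85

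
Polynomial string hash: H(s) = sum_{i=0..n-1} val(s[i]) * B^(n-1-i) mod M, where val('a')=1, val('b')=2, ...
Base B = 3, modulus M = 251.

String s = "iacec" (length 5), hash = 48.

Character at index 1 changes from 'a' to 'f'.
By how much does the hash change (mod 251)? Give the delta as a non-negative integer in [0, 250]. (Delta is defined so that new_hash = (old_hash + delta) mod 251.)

Answer: 135

Derivation:
Delta formula: (val(new) - val(old)) * B^(n-1-k) mod M
  val('f') - val('a') = 6 - 1 = 5
  B^(n-1-k) = 3^3 mod 251 = 27
  Delta = 5 * 27 mod 251 = 135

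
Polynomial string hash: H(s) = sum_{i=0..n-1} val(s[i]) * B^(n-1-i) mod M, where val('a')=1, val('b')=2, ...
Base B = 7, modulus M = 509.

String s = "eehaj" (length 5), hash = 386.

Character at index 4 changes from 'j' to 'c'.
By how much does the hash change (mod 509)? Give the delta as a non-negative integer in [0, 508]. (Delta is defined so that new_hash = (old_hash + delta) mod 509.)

Answer: 502

Derivation:
Delta formula: (val(new) - val(old)) * B^(n-1-k) mod M
  val('c') - val('j') = 3 - 10 = -7
  B^(n-1-k) = 7^0 mod 509 = 1
  Delta = -7 * 1 mod 509 = 502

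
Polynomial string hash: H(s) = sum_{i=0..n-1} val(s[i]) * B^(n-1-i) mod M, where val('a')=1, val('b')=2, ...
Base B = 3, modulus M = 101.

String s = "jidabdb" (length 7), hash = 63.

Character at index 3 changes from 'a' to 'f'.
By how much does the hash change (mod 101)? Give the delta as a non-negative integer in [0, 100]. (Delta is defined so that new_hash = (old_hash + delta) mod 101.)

Answer: 34

Derivation:
Delta formula: (val(new) - val(old)) * B^(n-1-k) mod M
  val('f') - val('a') = 6 - 1 = 5
  B^(n-1-k) = 3^3 mod 101 = 27
  Delta = 5 * 27 mod 101 = 34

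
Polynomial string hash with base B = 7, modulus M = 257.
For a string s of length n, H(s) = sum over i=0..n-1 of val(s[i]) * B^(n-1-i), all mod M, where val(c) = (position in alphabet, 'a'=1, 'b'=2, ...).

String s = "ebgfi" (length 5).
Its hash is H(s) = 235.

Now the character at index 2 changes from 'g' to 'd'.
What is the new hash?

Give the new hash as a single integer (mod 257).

Answer: 88

Derivation:
val('g') = 7, val('d') = 4
Position k = 2, exponent = n-1-k = 2
B^2 mod M = 7^2 mod 257 = 49
Delta = (4 - 7) * 49 mod 257 = 110
New hash = (235 + 110) mod 257 = 88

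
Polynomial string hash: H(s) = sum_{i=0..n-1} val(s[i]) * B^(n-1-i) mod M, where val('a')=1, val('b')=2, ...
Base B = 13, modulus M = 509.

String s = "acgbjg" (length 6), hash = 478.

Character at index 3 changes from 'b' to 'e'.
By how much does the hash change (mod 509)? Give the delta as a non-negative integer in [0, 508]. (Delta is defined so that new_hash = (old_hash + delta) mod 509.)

Answer: 507

Derivation:
Delta formula: (val(new) - val(old)) * B^(n-1-k) mod M
  val('e') - val('b') = 5 - 2 = 3
  B^(n-1-k) = 13^2 mod 509 = 169
  Delta = 3 * 169 mod 509 = 507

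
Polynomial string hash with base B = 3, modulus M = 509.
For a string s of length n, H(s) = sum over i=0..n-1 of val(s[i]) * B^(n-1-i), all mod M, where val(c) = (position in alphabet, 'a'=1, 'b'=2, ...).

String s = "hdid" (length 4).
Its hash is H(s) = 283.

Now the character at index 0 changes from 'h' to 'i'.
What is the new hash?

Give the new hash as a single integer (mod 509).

Answer: 310

Derivation:
val('h') = 8, val('i') = 9
Position k = 0, exponent = n-1-k = 3
B^3 mod M = 3^3 mod 509 = 27
Delta = (9 - 8) * 27 mod 509 = 27
New hash = (283 + 27) mod 509 = 310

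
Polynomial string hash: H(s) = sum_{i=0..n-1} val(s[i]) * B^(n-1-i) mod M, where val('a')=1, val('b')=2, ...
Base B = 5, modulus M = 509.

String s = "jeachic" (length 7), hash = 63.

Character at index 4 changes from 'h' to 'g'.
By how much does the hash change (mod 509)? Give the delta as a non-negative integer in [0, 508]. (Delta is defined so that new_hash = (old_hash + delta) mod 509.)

Answer: 484

Derivation:
Delta formula: (val(new) - val(old)) * B^(n-1-k) mod M
  val('g') - val('h') = 7 - 8 = -1
  B^(n-1-k) = 5^2 mod 509 = 25
  Delta = -1 * 25 mod 509 = 484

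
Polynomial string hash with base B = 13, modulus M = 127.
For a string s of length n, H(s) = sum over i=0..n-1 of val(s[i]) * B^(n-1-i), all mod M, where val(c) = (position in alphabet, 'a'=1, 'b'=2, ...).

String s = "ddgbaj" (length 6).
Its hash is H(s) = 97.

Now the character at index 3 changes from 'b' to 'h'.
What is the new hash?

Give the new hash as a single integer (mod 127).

val('b') = 2, val('h') = 8
Position k = 3, exponent = n-1-k = 2
B^2 mod M = 13^2 mod 127 = 42
Delta = (8 - 2) * 42 mod 127 = 125
New hash = (97 + 125) mod 127 = 95

Answer: 95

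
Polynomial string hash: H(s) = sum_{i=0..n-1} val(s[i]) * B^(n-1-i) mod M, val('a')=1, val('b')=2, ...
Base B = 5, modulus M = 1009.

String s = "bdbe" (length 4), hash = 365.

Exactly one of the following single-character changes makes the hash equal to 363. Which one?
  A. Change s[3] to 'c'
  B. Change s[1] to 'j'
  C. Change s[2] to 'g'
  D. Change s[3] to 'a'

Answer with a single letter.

Option A: s[3]='e'->'c', delta=(3-5)*5^0 mod 1009 = 1007, hash=365+1007 mod 1009 = 363 <-- target
Option B: s[1]='d'->'j', delta=(10-4)*5^2 mod 1009 = 150, hash=365+150 mod 1009 = 515
Option C: s[2]='b'->'g', delta=(7-2)*5^1 mod 1009 = 25, hash=365+25 mod 1009 = 390
Option D: s[3]='e'->'a', delta=(1-5)*5^0 mod 1009 = 1005, hash=365+1005 mod 1009 = 361

Answer: A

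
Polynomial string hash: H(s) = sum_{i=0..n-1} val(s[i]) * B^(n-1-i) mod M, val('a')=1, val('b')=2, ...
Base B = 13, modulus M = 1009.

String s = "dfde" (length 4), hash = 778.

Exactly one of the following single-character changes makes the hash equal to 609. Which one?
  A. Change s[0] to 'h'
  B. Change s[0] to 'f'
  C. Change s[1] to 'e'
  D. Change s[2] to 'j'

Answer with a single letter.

Option A: s[0]='d'->'h', delta=(8-4)*13^3 mod 1009 = 716, hash=778+716 mod 1009 = 485
Option B: s[0]='d'->'f', delta=(6-4)*13^3 mod 1009 = 358, hash=778+358 mod 1009 = 127
Option C: s[1]='f'->'e', delta=(5-6)*13^2 mod 1009 = 840, hash=778+840 mod 1009 = 609 <-- target
Option D: s[2]='d'->'j', delta=(10-4)*13^1 mod 1009 = 78, hash=778+78 mod 1009 = 856

Answer: C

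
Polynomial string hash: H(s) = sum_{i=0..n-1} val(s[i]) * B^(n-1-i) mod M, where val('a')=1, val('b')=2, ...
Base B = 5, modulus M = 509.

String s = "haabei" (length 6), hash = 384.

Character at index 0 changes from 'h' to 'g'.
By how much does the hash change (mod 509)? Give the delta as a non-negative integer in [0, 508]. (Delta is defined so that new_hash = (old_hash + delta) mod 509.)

Answer: 438

Derivation:
Delta formula: (val(new) - val(old)) * B^(n-1-k) mod M
  val('g') - val('h') = 7 - 8 = -1
  B^(n-1-k) = 5^5 mod 509 = 71
  Delta = -1 * 71 mod 509 = 438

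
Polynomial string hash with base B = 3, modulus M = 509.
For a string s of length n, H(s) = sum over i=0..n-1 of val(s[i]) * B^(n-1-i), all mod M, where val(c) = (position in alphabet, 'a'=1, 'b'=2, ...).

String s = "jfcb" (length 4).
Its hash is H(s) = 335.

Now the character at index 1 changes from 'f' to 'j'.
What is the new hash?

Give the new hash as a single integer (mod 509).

val('f') = 6, val('j') = 10
Position k = 1, exponent = n-1-k = 2
B^2 mod M = 3^2 mod 509 = 9
Delta = (10 - 6) * 9 mod 509 = 36
New hash = (335 + 36) mod 509 = 371

Answer: 371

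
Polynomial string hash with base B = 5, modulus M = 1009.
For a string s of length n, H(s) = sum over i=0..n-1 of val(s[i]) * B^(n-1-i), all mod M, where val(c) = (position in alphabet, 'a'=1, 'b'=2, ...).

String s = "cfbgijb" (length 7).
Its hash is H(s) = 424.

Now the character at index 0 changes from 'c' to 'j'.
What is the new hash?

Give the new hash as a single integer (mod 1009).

val('c') = 3, val('j') = 10
Position k = 0, exponent = n-1-k = 6
B^6 mod M = 5^6 mod 1009 = 490
Delta = (10 - 3) * 490 mod 1009 = 403
New hash = (424 + 403) mod 1009 = 827

Answer: 827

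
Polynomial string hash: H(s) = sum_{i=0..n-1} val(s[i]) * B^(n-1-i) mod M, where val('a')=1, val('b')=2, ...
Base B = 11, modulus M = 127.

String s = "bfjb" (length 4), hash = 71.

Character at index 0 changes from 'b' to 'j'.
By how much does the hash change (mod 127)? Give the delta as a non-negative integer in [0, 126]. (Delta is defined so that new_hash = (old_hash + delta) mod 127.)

Answer: 107

Derivation:
Delta formula: (val(new) - val(old)) * B^(n-1-k) mod M
  val('j') - val('b') = 10 - 2 = 8
  B^(n-1-k) = 11^3 mod 127 = 61
  Delta = 8 * 61 mod 127 = 107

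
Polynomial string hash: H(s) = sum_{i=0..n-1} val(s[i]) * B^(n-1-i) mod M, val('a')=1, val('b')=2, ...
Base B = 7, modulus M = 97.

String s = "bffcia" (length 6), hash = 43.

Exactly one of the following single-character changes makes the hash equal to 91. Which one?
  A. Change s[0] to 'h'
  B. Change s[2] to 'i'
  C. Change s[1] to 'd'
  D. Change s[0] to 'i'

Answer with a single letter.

Answer: C

Derivation:
Option A: s[0]='b'->'h', delta=(8-2)*7^5 mod 97 = 59, hash=43+59 mod 97 = 5
Option B: s[2]='f'->'i', delta=(9-6)*7^3 mod 97 = 59, hash=43+59 mod 97 = 5
Option C: s[1]='f'->'d', delta=(4-6)*7^4 mod 97 = 48, hash=43+48 mod 97 = 91 <-- target
Option D: s[0]='b'->'i', delta=(9-2)*7^5 mod 97 = 85, hash=43+85 mod 97 = 31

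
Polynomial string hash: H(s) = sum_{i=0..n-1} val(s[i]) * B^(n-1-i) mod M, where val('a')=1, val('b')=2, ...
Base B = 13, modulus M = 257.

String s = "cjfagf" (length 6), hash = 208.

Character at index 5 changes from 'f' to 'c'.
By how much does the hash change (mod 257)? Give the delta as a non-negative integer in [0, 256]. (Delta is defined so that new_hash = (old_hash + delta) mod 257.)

Delta formula: (val(new) - val(old)) * B^(n-1-k) mod M
  val('c') - val('f') = 3 - 6 = -3
  B^(n-1-k) = 13^0 mod 257 = 1
  Delta = -3 * 1 mod 257 = 254

Answer: 254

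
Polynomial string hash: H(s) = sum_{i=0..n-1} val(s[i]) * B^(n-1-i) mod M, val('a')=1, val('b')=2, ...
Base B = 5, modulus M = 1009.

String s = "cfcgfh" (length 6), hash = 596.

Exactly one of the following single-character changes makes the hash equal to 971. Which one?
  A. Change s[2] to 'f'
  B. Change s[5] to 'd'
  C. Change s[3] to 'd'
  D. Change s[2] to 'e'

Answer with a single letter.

Option A: s[2]='c'->'f', delta=(6-3)*5^3 mod 1009 = 375, hash=596+375 mod 1009 = 971 <-- target
Option B: s[5]='h'->'d', delta=(4-8)*5^0 mod 1009 = 1005, hash=596+1005 mod 1009 = 592
Option C: s[3]='g'->'d', delta=(4-7)*5^2 mod 1009 = 934, hash=596+934 mod 1009 = 521
Option D: s[2]='c'->'e', delta=(5-3)*5^3 mod 1009 = 250, hash=596+250 mod 1009 = 846

Answer: A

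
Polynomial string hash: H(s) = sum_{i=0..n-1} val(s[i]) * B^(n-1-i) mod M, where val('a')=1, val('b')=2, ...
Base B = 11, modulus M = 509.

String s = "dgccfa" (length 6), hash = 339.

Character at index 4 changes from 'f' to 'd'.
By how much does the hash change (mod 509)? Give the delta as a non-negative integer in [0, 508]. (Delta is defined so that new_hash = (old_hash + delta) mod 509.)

Answer: 487

Derivation:
Delta formula: (val(new) - val(old)) * B^(n-1-k) mod M
  val('d') - val('f') = 4 - 6 = -2
  B^(n-1-k) = 11^1 mod 509 = 11
  Delta = -2 * 11 mod 509 = 487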